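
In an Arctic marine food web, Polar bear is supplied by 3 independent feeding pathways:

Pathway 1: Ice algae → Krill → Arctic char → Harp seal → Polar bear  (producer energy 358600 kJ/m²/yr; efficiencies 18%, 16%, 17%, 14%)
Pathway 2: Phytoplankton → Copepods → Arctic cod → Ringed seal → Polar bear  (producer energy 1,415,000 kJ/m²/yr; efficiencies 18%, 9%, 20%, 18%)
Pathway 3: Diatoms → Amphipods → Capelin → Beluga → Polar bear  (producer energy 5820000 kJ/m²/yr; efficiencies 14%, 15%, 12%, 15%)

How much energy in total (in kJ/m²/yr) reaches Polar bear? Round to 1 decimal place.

Pathway 1: 358600 × 0.18 × 0.16 × 0.17 × 0.14 = 245.798784 kJ/m²/yr
Pathway 2: 1415000 × 0.18 × 0.09 × 0.2 × 0.18 = 825.228 kJ/m²/yr
Pathway 3: 5820000 × 0.14 × 0.15 × 0.12 × 0.15 = 2199.96 kJ/m²/yr
Total at Polar bear: 245.798784 + 825.228 + 2199.96 = 3270.986784 kJ/m²/yr

3271.0 kJ/m²/yr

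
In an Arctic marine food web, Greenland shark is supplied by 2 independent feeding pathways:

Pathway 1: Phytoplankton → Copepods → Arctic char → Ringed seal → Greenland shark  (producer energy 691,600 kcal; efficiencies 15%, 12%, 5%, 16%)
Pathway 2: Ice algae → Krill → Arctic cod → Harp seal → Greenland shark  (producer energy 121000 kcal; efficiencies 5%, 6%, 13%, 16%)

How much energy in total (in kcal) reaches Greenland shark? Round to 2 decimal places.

107.14 kcal

Pathway 1: 691600 × 0.15 × 0.12 × 0.05 × 0.16 = 99.5904 kcal
Pathway 2: 121000 × 0.05 × 0.06 × 0.13 × 0.16 = 7.5504 kcal
Total at Greenland shark: 99.5904 + 7.5504 = 107.1408 kcal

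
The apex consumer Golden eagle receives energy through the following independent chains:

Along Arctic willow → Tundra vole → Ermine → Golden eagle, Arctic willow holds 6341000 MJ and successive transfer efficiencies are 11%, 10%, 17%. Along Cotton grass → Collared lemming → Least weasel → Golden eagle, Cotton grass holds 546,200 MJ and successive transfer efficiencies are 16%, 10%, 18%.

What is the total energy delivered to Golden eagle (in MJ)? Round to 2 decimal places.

Via Arctic willow: 6341000 × 0.11 × 0.1 × 0.17 = 11857.67 MJ
Via Cotton grass: 546200 × 0.16 × 0.1 × 0.18 = 1573.056 MJ
Total at Golden eagle: 11857.67 + 1573.056 = 13430.726 MJ

13430.73 MJ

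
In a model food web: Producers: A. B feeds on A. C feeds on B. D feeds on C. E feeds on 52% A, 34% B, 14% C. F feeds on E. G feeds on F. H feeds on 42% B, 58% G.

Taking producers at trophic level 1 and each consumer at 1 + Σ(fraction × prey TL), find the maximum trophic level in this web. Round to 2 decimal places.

4.62

B: 1 + 1 = 2
C: 1 + 2 = 3
D: 1 + 3 = 4
E: 1 + (0.52×1 + 0.34×2 + 0.14×3) = 2.62
F: 1 + 2.62 = 3.62
G: 1 + 3.62 = 4.62
H: 1 + (0.42×2 + 0.58×4.62) = 4.5196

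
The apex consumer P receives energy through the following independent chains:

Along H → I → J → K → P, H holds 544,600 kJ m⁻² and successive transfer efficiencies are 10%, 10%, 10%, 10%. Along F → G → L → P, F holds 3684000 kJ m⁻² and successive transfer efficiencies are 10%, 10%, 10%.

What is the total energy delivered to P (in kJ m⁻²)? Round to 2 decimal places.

Via H: 544600 × 0.1 × 0.1 × 0.1 × 0.1 = 54.46 kJ m⁻²
Via F: 3684000 × 0.1 × 0.1 × 0.1 = 3684 kJ m⁻²
Total at P: 54.46 + 3684 = 3738.46 kJ m⁻²

3738.46 kJ m⁻²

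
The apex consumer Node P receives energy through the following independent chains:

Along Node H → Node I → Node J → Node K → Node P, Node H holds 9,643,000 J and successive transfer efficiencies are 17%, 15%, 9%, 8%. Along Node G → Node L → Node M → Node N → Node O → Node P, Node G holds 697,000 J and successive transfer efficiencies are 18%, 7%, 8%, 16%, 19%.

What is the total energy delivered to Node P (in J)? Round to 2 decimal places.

1791.81 J

Via Node H: 9643000 × 0.17 × 0.15 × 0.09 × 0.08 = 1770.4548 J
Via Node G: 697000 × 0.18 × 0.07 × 0.08 × 0.16 × 0.19 = 21.3583104 J
Total at Node P: 1770.4548 + 21.3583104 = 1791.8131104 J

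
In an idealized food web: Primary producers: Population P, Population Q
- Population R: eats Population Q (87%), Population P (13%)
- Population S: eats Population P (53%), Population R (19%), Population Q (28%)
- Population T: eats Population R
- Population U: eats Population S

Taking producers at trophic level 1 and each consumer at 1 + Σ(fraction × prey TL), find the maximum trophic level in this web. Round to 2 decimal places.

Population R: 1 + (0.87×1 + 0.13×1) = 2
Population S: 1 + (0.53×1 + 0.19×2 + 0.28×1) = 2.19
Population T: 1 + 2 = 3
Population U: 1 + 2.19 = 3.19

3.19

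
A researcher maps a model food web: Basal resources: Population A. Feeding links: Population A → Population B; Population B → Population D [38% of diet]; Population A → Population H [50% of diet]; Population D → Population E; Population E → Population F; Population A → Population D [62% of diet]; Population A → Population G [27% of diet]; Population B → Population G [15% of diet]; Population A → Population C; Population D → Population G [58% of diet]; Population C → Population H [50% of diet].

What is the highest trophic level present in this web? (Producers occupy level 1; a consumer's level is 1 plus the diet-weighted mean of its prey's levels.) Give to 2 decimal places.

4.38

Population B: 1 + 1 = 2
Population C: 1 + 1 = 2
Population D: 1 + (0.62×1 + 0.38×2) = 2.38
Population E: 1 + 2.38 = 3.38
Population F: 1 + 3.38 = 4.38
Population G: 1 + (0.58×2.38 + 0.27×1 + 0.15×2) = 2.9504
Population H: 1 + (0.5×2 + 0.5×1) = 2.5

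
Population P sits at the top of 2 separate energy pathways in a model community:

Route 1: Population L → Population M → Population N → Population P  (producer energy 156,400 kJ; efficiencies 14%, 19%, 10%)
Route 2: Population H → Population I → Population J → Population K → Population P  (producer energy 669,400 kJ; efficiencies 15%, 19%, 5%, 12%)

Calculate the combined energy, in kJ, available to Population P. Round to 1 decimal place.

530.5 kJ

Route 1: 156400 × 0.14 × 0.19 × 0.1 = 416.024 kJ
Route 2: 669400 × 0.15 × 0.19 × 0.05 × 0.12 = 114.4674 kJ
Total at Population P: 416.024 + 114.4674 = 530.4914 kJ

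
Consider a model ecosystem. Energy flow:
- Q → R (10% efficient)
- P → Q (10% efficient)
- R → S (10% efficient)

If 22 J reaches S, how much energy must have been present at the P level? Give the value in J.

22000 J

Cumulative transfer efficiency: 0.1 × 0.1 × 0.1 = 0.001
P energy = 22 / 0.001 = 22000 J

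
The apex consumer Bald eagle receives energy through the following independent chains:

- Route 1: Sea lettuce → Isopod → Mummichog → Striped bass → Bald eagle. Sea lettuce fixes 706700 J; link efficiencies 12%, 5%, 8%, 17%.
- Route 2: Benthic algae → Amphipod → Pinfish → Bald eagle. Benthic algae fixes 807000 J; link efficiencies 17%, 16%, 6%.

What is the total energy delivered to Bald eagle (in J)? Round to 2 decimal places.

Route 1: 706700 × 0.12 × 0.05 × 0.08 × 0.17 = 57.66672 J
Route 2: 807000 × 0.17 × 0.16 × 0.06 = 1317.024 J
Total at Bald eagle: 57.66672 + 1317.024 = 1374.69072 J

1374.69 J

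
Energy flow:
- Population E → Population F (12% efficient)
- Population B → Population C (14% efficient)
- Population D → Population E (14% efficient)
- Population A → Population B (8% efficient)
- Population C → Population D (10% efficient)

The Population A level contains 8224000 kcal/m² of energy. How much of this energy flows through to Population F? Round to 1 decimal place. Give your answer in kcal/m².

Population B: 8224000 × 0.08 = 657920 kcal/m²
Population C: 657920 × 0.14 = 92108.8 kcal/m²
Population D: 92108.8 × 0.1 = 9210.88 kcal/m²
Population E: 9210.88 × 0.14 = 1289.5232 kcal/m²
Population F: 1289.5232 × 0.12 = 154.742784 kcal/m²

154.7 kcal/m²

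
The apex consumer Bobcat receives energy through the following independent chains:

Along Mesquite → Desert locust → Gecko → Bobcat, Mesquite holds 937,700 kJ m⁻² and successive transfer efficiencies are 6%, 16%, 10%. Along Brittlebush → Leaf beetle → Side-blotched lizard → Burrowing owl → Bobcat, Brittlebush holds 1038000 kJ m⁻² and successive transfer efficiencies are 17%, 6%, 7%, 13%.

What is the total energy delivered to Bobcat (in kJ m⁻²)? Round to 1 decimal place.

996.5 kJ m⁻²

Via Mesquite: 937700 × 0.06 × 0.16 × 0.1 = 900.192 kJ m⁻²
Via Brittlebush: 1038000 × 0.17 × 0.06 × 0.07 × 0.13 = 96.34716 kJ m⁻²
Total at Bobcat: 900.192 + 96.34716 = 996.53916 kJ m⁻²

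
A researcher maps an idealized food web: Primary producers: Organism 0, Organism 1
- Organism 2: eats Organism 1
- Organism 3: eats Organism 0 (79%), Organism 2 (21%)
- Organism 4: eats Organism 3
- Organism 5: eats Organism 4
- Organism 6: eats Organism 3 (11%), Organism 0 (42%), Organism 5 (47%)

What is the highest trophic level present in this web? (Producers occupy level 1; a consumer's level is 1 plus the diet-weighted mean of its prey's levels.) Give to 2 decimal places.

4.21

Organism 2: 1 + 1 = 2
Organism 3: 1 + (0.79×1 + 0.21×2) = 2.21
Organism 4: 1 + 2.21 = 3.21
Organism 5: 1 + 3.21 = 4.21
Organism 6: 1 + (0.11×2.21 + 0.42×1 + 0.47×4.21) = 3.6418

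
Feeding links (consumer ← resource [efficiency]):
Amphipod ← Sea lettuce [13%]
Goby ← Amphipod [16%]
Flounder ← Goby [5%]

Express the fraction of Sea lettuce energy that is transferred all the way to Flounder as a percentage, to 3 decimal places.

Product of link efficiencies: 0.13 × 0.16 × 0.05 = 0.00104
As a percentage: 0.00104 × 100 = 0.104%

0.104%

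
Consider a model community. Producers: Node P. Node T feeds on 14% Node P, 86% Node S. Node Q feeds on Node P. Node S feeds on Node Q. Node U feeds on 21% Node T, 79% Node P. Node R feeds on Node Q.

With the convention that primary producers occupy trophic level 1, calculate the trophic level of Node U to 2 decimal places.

2.57

Node Q: 1 + 1 = 2
Node R: 1 + 2 = 3
Node S: 1 + 2 = 3
Node T: 1 + (0.14×1 + 0.86×3) = 3.72
Node U: 1 + (0.21×3.72 + 0.79×1) = 2.5712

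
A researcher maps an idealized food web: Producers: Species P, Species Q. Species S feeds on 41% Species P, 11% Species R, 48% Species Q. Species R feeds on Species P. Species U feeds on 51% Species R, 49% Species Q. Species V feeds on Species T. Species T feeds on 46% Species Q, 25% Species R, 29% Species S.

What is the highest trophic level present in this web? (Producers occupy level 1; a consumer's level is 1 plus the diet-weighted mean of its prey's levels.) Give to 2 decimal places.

3.57

Species R: 1 + 1 = 2
Species S: 1 + (0.41×1 + 0.11×2 + 0.48×1) = 2.11
Species T: 1 + (0.46×1 + 0.25×2 + 0.29×2.11) = 2.5719
Species U: 1 + (0.51×2 + 0.49×1) = 2.51
Species V: 1 + 2.5719 = 3.5719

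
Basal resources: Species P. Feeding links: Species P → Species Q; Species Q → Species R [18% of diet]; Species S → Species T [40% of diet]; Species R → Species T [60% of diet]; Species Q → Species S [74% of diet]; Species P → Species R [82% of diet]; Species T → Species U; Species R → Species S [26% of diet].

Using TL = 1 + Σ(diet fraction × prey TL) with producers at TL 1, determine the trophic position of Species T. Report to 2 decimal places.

3.53

Species Q: 1 + 1 = 2
Species R: 1 + (0.18×2 + 0.82×1) = 2.18
Species S: 1 + (0.74×2 + 0.26×2.18) = 3.0468
Species T: 1 + (0.4×3.0468 + 0.6×2.18) = 3.52672
Species U: 1 + 3.52672 = 4.52672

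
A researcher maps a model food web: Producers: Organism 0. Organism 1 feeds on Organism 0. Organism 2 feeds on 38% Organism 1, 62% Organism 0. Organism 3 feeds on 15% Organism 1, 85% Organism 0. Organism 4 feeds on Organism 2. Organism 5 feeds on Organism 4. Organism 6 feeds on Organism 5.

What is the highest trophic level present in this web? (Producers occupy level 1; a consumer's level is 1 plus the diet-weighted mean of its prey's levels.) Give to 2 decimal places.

5.38

Organism 1: 1 + 1 = 2
Organism 2: 1 + (0.38×2 + 0.62×1) = 2.38
Organism 3: 1 + (0.15×2 + 0.85×1) = 2.15
Organism 4: 1 + 2.38 = 3.38
Organism 5: 1 + 3.38 = 4.38
Organism 6: 1 + 4.38 = 5.38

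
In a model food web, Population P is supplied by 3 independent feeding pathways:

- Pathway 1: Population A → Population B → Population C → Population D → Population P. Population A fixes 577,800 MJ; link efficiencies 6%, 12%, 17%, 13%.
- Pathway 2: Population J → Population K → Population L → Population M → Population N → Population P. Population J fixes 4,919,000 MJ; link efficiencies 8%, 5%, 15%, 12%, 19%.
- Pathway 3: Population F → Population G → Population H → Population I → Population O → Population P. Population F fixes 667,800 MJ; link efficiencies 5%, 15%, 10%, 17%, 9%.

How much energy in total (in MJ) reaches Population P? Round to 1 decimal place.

Pathway 1: 577800 × 0.06 × 0.12 × 0.17 × 0.13 = 91.939536 MJ
Pathway 2: 4919000 × 0.08 × 0.05 × 0.15 × 0.12 × 0.19 = 67.29192 MJ
Pathway 3: 667800 × 0.05 × 0.15 × 0.1 × 0.17 × 0.09 = 7.663005 MJ
Total at Population P: 91.939536 + 67.29192 + 7.663005 = 166.894461 MJ

166.9 MJ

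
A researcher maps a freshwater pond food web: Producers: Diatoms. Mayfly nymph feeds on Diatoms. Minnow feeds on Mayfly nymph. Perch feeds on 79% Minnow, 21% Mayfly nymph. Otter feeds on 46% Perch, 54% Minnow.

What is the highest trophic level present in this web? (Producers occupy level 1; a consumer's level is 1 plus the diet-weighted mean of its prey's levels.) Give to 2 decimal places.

4.36

Mayfly nymph: 1 + 1 = 2
Minnow: 1 + 2 = 3
Perch: 1 + (0.79×3 + 0.21×2) = 3.79
Otter: 1 + (0.46×3.79 + 0.54×3) = 4.3634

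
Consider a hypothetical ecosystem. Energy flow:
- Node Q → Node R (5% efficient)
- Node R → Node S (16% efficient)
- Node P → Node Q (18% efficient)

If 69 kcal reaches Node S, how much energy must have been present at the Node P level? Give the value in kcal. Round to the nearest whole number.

47917 kcal

Cumulative transfer efficiency: 0.18 × 0.05 × 0.16 = 0.00144
Node P energy = 69 / 0.00144 = 47917 kcal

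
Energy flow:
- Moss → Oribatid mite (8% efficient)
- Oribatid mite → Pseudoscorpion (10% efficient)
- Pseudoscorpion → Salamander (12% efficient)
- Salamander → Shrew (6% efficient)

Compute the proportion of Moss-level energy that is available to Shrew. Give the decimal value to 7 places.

0.0000576

Product of link efficiencies: 0.08 × 0.1 × 0.12 × 0.06 = 0.0000576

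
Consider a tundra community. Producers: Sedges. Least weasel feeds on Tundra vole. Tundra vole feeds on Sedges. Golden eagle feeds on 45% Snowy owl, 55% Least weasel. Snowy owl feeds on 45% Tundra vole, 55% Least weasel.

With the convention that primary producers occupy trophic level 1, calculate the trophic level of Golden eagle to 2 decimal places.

4.25

Tundra vole: 1 + 1 = 2
Least weasel: 1 + 2 = 3
Snowy owl: 1 + (0.45×2 + 0.55×3) = 3.55
Golden eagle: 1 + (0.45×3.55 + 0.55×3) = 4.2475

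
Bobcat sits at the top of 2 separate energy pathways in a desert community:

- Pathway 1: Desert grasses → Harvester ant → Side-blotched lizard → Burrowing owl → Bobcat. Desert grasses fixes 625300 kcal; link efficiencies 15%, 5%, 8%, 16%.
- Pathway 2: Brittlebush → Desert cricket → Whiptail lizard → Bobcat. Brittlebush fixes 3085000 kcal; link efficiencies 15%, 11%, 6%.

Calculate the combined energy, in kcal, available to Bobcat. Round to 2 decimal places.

3114.18 kcal

Pathway 1: 625300 × 0.15 × 0.05 × 0.08 × 0.16 = 60.0288 kcal
Pathway 2: 3085000 × 0.15 × 0.11 × 0.06 = 3054.15 kcal
Total at Bobcat: 60.0288 + 3054.15 = 3114.1788 kcal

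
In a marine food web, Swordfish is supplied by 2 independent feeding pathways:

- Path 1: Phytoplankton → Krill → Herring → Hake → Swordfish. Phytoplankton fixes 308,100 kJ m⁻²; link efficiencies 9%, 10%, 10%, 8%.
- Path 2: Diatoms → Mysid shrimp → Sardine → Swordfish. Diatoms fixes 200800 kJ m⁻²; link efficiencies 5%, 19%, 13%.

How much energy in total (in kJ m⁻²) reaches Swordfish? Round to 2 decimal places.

270.17 kJ m⁻²

Path 1: 308100 × 0.09 × 0.1 × 0.1 × 0.08 = 22.1832 kJ m⁻²
Path 2: 200800 × 0.05 × 0.19 × 0.13 = 247.988 kJ m⁻²
Total at Swordfish: 22.1832 + 247.988 = 270.1712 kJ m⁻²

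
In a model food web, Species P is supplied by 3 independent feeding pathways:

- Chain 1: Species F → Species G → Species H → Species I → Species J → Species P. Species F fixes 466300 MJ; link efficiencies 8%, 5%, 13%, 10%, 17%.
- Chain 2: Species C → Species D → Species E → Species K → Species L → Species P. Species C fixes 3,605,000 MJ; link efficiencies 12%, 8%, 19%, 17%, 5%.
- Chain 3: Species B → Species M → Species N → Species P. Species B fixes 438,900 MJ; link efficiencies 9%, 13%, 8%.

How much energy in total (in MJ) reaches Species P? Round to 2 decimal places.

470.82 MJ

Chain 1: 466300 × 0.08 × 0.05 × 0.13 × 0.1 × 0.17 = 4.122092 MJ
Chain 2: 3605000 × 0.12 × 0.08 × 0.19 × 0.17 × 0.05 = 55.89192 MJ
Chain 3: 438900 × 0.09 × 0.13 × 0.08 = 410.8104 MJ
Total at Species P: 4.122092 + 55.89192 + 410.8104 = 470.824412 MJ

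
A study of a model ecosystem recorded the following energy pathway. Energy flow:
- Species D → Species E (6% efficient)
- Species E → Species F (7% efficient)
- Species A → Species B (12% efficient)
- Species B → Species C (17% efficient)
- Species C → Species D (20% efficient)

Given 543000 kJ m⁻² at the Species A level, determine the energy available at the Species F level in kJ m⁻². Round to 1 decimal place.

Species B: 543000 × 0.12 = 65160 kJ m⁻²
Species C: 65160 × 0.17 = 11077.2 kJ m⁻²
Species D: 11077.2 × 0.2 = 2215.44 kJ m⁻²
Species E: 2215.44 × 0.06 = 132.9264 kJ m⁻²
Species F: 132.9264 × 0.07 = 9.304848 kJ m⁻²

9.3 kJ m⁻²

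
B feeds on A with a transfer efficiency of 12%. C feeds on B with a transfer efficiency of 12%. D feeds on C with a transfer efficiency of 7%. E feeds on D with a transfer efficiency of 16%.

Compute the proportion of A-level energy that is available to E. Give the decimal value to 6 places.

0.000161

Product of link efficiencies: 0.12 × 0.12 × 0.07 × 0.16 = 0.00016128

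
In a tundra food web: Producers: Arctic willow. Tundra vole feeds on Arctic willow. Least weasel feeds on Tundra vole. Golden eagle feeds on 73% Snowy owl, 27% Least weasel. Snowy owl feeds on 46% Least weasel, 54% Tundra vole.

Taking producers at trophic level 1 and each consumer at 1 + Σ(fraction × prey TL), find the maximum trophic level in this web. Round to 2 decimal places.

4.34

Tundra vole: 1 + 1 = 2
Least weasel: 1 + 2 = 3
Snowy owl: 1 + (0.46×3 + 0.54×2) = 3.46
Golden eagle: 1 + (0.73×3.46 + 0.27×3) = 4.3358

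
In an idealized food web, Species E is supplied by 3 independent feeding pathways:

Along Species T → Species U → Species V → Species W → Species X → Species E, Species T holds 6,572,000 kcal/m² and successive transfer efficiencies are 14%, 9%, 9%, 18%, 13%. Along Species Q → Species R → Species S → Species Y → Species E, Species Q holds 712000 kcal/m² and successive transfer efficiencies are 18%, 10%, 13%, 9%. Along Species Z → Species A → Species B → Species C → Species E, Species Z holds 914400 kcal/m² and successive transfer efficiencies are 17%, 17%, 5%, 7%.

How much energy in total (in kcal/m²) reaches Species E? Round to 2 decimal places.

416.83 kcal/m²

Via Species T: 6572000 × 0.14 × 0.09 × 0.09 × 0.18 × 0.13 = 174.3919632 kcal/m²
Via Species Q: 712000 × 0.18 × 0.1 × 0.13 × 0.09 = 149.9472 kcal/m²
Via Species Z: 914400 × 0.17 × 0.17 × 0.05 × 0.07 = 92.49156 kcal/m²
Total at Species E: 174.3919632 + 149.9472 + 92.49156 = 416.8307232 kcal/m²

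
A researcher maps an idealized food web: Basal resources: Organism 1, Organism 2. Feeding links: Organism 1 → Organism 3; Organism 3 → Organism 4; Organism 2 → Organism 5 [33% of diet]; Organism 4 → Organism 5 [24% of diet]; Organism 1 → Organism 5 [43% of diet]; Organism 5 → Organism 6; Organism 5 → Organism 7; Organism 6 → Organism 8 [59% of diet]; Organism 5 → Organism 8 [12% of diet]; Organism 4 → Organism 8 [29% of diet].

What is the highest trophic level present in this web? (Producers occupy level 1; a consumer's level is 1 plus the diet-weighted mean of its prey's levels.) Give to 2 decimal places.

4.22

Organism 3: 1 + 1 = 2
Organism 4: 1 + 2 = 3
Organism 5: 1 + (0.33×1 + 0.24×3 + 0.43×1) = 2.48
Organism 6: 1 + 2.48 = 3.48
Organism 7: 1 + 2.48 = 3.48
Organism 8: 1 + (0.59×3.48 + 0.12×2.48 + 0.29×3) = 4.2208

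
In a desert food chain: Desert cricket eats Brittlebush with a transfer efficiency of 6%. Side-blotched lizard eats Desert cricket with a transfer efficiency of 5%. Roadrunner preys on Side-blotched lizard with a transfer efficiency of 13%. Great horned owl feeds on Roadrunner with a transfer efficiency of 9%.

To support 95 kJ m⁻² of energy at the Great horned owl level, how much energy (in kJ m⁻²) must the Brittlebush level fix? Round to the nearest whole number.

2706553 kJ m⁻²

Cumulative transfer efficiency: 0.06 × 0.05 × 0.13 × 0.09 = 0.0000351
Brittlebush energy = 95 / 0.0000351 = 2706553 kJ m⁻²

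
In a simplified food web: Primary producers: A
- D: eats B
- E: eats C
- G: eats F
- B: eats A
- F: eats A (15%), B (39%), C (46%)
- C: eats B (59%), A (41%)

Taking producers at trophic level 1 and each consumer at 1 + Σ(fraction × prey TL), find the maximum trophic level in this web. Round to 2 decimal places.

B: 1 + 1 = 2
C: 1 + (0.59×2 + 0.41×1) = 2.59
D: 1 + 2 = 3
E: 1 + 2.59 = 3.59
F: 1 + (0.15×1 + 0.39×2 + 0.46×2.59) = 3.1214
G: 1 + 3.1214 = 4.1214

4.12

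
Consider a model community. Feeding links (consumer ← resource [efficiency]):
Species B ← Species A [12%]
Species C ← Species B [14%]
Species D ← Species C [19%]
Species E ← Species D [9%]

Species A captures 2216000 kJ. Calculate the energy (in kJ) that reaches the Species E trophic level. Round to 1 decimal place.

Species B: 2216000 × 0.12 = 265920 kJ
Species C: 265920 × 0.14 = 37228.8 kJ
Species D: 37228.8 × 0.19 = 7073.472 kJ
Species E: 7073.472 × 0.09 = 636.61248 kJ

636.6 kJ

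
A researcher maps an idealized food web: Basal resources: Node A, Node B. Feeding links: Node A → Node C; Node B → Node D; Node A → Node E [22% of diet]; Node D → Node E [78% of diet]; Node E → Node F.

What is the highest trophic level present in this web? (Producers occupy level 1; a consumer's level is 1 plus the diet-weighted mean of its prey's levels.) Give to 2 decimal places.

Node C: 1 + 1 = 2
Node D: 1 + 1 = 2
Node E: 1 + (0.22×1 + 0.78×2) = 2.78
Node F: 1 + 2.78 = 3.78

3.78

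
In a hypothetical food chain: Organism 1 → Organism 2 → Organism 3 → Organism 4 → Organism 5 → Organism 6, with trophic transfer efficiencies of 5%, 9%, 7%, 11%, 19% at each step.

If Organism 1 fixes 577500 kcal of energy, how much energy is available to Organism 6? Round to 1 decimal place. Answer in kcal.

3.8 kcal

Organism 2: 577500 × 0.05 = 28875 kcal
Organism 3: 28875 × 0.09 = 2598.75 kcal
Organism 4: 2598.75 × 0.07 = 181.9125 kcal
Organism 5: 181.9125 × 0.11 = 20.010375 kcal
Organism 6: 20.010375 × 0.19 = 3.80197125 kcal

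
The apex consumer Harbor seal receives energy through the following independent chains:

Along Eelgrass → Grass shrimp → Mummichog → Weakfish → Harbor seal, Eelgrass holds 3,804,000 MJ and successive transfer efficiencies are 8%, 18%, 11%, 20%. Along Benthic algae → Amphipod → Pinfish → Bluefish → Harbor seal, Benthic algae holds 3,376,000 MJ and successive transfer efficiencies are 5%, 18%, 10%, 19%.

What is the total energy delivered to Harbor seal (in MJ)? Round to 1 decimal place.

1782.4 MJ

Via Eelgrass: 3804000 × 0.08 × 0.18 × 0.11 × 0.2 = 1205.1072 MJ
Via Benthic algae: 3376000 × 0.05 × 0.18 × 0.1 × 0.19 = 577.296 MJ
Total at Harbor seal: 1205.1072 + 577.296 = 1782.4032 MJ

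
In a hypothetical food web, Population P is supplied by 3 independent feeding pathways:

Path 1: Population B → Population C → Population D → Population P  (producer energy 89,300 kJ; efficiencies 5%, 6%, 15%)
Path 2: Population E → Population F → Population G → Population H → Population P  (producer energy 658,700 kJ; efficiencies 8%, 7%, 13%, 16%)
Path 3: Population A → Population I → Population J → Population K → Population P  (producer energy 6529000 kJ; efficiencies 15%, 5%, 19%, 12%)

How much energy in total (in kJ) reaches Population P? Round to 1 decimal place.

Path 1: 89300 × 0.05 × 0.06 × 0.15 = 40.185 kJ
Path 2: 658700 × 0.08 × 0.07 × 0.13 × 0.16 = 76.725376 kJ
Path 3: 6529000 × 0.15 × 0.05 × 0.19 × 0.12 = 1116.459 kJ
Total at Population P: 40.185 + 76.725376 + 1116.459 = 1233.369376 kJ

1233.4 kJ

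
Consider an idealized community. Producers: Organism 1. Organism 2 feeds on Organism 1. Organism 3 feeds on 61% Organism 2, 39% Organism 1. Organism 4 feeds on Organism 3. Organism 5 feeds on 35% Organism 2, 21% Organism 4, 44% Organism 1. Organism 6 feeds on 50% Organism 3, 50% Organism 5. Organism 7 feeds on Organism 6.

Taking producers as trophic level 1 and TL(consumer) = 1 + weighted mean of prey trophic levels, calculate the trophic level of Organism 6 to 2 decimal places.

Organism 2: 1 + 1 = 2
Organism 3: 1 + (0.61×2 + 0.39×1) = 2.61
Organism 4: 1 + 2.61 = 3.61
Organism 5: 1 + (0.35×2 + 0.21×3.61 + 0.44×1) = 2.8981
Organism 6: 1 + (0.5×2.61 + 0.5×2.8981) = 3.75405
Organism 7: 1 + 3.75405 = 4.75405

3.75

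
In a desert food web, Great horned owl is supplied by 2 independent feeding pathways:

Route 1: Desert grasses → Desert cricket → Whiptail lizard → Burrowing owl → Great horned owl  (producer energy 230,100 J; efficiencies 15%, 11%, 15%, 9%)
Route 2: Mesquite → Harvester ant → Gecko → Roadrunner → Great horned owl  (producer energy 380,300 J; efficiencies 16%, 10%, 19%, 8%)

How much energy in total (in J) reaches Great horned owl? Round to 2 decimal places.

Route 1: 230100 × 0.15 × 0.11 × 0.15 × 0.09 = 51.254775 J
Route 2: 380300 × 0.16 × 0.1 × 0.19 × 0.08 = 92.48896 J
Total at Great horned owl: 51.254775 + 92.48896 = 143.743735 J

143.74 J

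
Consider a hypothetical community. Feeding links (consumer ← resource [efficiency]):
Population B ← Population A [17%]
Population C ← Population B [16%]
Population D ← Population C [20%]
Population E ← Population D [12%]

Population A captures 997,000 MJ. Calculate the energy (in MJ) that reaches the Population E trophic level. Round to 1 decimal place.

650.8 MJ

Population B: 997000 × 0.17 = 169490 MJ
Population C: 169490 × 0.16 = 27118.4 MJ
Population D: 27118.4 × 0.2 = 5423.68 MJ
Population E: 5423.68 × 0.12 = 650.8416 MJ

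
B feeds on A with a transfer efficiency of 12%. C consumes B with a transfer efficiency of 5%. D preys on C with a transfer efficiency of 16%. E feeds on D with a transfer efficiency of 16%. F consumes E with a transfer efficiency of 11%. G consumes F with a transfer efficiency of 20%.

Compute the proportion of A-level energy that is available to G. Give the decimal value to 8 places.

0.00000338

Product of link efficiencies: 0.12 × 0.05 × 0.16 × 0.16 × 0.11 × 0.2 = 0.0000033792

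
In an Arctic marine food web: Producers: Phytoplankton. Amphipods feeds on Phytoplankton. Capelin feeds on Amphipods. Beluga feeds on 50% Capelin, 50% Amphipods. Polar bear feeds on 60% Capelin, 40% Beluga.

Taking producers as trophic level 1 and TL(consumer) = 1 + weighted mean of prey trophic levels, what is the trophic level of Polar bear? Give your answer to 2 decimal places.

Amphipods: 1 + 1 = 2
Capelin: 1 + 2 = 3
Beluga: 1 + (0.5×3 + 0.5×2) = 3.5
Polar bear: 1 + (0.6×3 + 0.4×3.5) = 4.2

4.20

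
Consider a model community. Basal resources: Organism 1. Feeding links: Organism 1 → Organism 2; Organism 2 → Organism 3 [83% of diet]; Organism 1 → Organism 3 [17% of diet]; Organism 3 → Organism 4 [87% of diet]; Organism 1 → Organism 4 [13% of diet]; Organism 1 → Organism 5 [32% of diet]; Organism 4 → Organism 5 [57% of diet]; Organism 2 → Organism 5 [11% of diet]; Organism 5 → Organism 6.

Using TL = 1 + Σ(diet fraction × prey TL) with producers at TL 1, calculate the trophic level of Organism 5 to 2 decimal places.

3.59

Organism 2: 1 + 1 = 2
Organism 3: 1 + (0.83×2 + 0.17×1) = 2.83
Organism 4: 1 + (0.87×2.83 + 0.13×1) = 3.5921
Organism 5: 1 + (0.32×1 + 0.57×3.5921 + 0.11×2) = 3.587497
Organism 6: 1 + 3.587497 = 4.587497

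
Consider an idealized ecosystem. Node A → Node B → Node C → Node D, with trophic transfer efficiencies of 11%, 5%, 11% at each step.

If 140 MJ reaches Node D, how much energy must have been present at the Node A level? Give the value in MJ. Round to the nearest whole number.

231405 MJ

Cumulative transfer efficiency: 0.11 × 0.05 × 0.11 = 0.000605
Node A energy = 140 / 0.000605 = 231405 MJ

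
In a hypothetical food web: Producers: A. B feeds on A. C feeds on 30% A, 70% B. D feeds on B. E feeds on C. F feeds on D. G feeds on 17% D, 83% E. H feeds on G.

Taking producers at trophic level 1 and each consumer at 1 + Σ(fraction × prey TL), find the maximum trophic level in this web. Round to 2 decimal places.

5.58

B: 1 + 1 = 2
C: 1 + (0.3×1 + 0.7×2) = 2.7
D: 1 + 2 = 3
E: 1 + 2.7 = 3.7
F: 1 + 3 = 4
G: 1 + (0.17×3 + 0.83×3.7) = 4.581
H: 1 + 4.581 = 5.581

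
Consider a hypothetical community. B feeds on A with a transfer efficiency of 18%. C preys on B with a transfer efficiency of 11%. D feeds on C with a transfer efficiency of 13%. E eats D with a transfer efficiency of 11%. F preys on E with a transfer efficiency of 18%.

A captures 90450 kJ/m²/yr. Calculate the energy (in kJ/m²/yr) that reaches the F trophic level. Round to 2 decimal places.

4.61 kJ/m²/yr

B: 90450 × 0.18 = 16281 kJ/m²/yr
C: 16281 × 0.11 = 1790.91 kJ/m²/yr
D: 1790.91 × 0.13 = 232.8183 kJ/m²/yr
E: 232.8183 × 0.11 = 25.610013 kJ/m²/yr
F: 25.610013 × 0.18 = 4.60980234 kJ/m²/yr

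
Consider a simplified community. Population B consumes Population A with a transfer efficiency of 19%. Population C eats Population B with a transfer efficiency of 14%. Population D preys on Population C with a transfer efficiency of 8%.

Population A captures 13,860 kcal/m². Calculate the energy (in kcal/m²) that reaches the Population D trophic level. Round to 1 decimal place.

Population B: 13860 × 0.19 = 2633.4 kcal/m²
Population C: 2633.4 × 0.14 = 368.676 kcal/m²
Population D: 368.676 × 0.08 = 29.49408 kcal/m²

29.5 kcal/m²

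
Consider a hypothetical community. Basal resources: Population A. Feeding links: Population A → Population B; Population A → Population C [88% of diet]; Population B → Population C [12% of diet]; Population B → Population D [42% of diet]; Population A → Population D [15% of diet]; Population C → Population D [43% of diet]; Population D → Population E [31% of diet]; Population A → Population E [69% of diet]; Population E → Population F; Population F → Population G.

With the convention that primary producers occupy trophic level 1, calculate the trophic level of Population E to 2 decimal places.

2.59

Population B: 1 + 1 = 2
Population C: 1 + (0.88×1 + 0.12×2) = 2.12
Population D: 1 + (0.42×2 + 0.15×1 + 0.43×2.12) = 2.9016
Population E: 1 + (0.31×2.9016 + 0.69×1) = 2.589496
Population F: 1 + 2.589496 = 3.589496
Population G: 1 + 3.589496 = 4.589496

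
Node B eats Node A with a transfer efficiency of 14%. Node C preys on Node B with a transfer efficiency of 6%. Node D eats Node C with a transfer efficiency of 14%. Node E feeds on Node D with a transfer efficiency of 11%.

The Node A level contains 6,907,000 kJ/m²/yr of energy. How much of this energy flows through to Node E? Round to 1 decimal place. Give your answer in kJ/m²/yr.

893.5 kJ/m²/yr

Node B: 6907000 × 0.14 = 966980 kJ/m²/yr
Node C: 966980 × 0.06 = 58018.8 kJ/m²/yr
Node D: 58018.8 × 0.14 = 8122.632 kJ/m²/yr
Node E: 8122.632 × 0.11 = 893.48952 kJ/m²/yr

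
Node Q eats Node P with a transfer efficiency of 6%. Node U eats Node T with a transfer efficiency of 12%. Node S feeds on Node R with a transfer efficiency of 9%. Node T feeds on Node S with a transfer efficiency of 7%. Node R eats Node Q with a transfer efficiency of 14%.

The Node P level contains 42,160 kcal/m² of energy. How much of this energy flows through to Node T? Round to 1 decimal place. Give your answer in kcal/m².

2.2 kcal/m²

Node Q: 42160 × 0.06 = 2529.6 kcal/m²
Node R: 2529.6 × 0.14 = 354.144 kcal/m²
Node S: 354.144 × 0.09 = 31.87296 kcal/m²
Node T: 31.87296 × 0.07 = 2.2311072 kcal/m²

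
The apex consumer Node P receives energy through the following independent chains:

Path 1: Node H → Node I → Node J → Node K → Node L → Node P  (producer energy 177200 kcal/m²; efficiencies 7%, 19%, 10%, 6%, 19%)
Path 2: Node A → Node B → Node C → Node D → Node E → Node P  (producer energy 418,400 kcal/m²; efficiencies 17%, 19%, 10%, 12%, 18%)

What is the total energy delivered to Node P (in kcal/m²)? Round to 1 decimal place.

31.9 kcal/m²

Path 1: 177200 × 0.07 × 0.19 × 0.1 × 0.06 × 0.19 = 2.6867064 kcal/m²
Path 2: 418400 × 0.17 × 0.19 × 0.1 × 0.12 × 0.18 = 29.1909312 kcal/m²
Total at Node P: 2.6867064 + 29.1909312 = 31.8776376 kcal/m²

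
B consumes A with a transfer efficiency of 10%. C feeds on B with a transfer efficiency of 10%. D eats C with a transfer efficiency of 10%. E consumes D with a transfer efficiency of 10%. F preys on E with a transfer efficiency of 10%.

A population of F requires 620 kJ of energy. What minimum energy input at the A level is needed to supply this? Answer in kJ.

Cumulative transfer efficiency: 0.1 × 0.1 × 0.1 × 0.1 × 0.1 = 0.00001
A energy = 620 / 0.00001 = 62000000 kJ

62000000 kJ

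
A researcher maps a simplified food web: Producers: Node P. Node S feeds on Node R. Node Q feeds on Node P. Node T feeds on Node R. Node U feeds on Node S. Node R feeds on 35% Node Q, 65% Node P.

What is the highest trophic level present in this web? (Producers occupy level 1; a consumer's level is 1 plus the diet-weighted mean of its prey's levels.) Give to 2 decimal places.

Node Q: 1 + 1 = 2
Node R: 1 + (0.35×2 + 0.65×1) = 2.35
Node S: 1 + 2.35 = 3.35
Node T: 1 + 2.35 = 3.35
Node U: 1 + 3.35 = 4.35

4.35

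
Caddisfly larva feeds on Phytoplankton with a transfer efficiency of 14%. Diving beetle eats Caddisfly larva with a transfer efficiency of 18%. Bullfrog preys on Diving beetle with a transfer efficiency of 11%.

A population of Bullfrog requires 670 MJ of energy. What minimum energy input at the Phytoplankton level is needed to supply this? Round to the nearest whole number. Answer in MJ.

Cumulative transfer efficiency: 0.14 × 0.18 × 0.11 = 0.002772
Phytoplankton energy = 670 / 0.002772 = 241703 MJ

241703 MJ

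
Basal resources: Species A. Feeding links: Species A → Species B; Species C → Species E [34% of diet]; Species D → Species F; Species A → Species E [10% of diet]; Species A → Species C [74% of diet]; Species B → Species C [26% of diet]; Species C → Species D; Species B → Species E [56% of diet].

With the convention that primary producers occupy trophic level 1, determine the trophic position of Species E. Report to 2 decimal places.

2.99

Species B: 1 + 1 = 2
Species C: 1 + (0.26×2 + 0.74×1) = 2.26
Species D: 1 + 2.26 = 3.26
Species E: 1 + (0.56×2 + 0.1×1 + 0.34×2.26) = 2.9884
Species F: 1 + 3.26 = 4.26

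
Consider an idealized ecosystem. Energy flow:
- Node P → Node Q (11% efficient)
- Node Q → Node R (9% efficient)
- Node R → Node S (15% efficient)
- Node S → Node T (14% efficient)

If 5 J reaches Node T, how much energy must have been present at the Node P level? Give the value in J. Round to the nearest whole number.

24050 J

Cumulative transfer efficiency: 0.11 × 0.09 × 0.15 × 0.14 = 0.0002079
Node P energy = 5 / 0.0002079 = 24050 J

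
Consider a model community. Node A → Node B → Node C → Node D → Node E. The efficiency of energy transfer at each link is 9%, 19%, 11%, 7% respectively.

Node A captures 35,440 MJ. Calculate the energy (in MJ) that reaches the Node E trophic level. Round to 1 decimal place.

4.7 MJ

Node B: 35440 × 0.09 = 3189.6 MJ
Node C: 3189.6 × 0.19 = 606.024 MJ
Node D: 606.024 × 0.11 = 66.66264 MJ
Node E: 66.66264 × 0.07 = 4.6663848 MJ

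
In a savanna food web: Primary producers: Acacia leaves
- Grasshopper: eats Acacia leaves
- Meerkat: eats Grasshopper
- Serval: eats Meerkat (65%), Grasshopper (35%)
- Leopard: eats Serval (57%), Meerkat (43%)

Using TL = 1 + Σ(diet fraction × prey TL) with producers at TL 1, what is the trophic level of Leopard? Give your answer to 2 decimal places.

4.37

Grasshopper: 1 + 1 = 2
Meerkat: 1 + 2 = 3
Serval: 1 + (0.65×3 + 0.35×2) = 3.65
Leopard: 1 + (0.57×3.65 + 0.43×3) = 4.3705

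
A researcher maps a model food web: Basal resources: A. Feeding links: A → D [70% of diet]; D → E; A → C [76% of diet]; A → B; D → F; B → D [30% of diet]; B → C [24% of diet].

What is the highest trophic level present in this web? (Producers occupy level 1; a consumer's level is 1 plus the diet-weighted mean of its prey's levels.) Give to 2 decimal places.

B: 1 + 1 = 2
C: 1 + (0.76×1 + 0.24×2) = 2.24
D: 1 + (0.7×1 + 0.3×2) = 2.3
E: 1 + 2.3 = 3.3
F: 1 + 2.3 = 3.3

3.30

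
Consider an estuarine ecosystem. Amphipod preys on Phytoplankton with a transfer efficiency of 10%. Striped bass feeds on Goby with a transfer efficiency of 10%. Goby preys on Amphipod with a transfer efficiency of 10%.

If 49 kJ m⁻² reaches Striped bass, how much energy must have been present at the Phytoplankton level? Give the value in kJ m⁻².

49000 kJ m⁻²

Cumulative transfer efficiency: 0.1 × 0.1 × 0.1 = 0.001
Phytoplankton energy = 49 / 0.001 = 49000 kJ m⁻²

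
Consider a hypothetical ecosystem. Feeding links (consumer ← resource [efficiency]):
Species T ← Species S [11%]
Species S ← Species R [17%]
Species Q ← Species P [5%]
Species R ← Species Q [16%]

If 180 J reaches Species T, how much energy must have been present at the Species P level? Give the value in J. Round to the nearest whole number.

1203209 J

Cumulative transfer efficiency: 0.05 × 0.16 × 0.17 × 0.11 = 0.0001496
Species P energy = 180 / 0.0001496 = 1203209 J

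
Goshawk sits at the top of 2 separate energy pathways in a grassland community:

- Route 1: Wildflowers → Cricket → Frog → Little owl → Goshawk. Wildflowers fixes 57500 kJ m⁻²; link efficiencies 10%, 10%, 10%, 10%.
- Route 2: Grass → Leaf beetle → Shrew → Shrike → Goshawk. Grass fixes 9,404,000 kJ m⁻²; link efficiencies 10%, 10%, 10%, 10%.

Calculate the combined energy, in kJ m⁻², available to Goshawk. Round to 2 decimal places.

946.15 kJ m⁻²

Route 1: 57500 × 0.1 × 0.1 × 0.1 × 0.1 = 5.75 kJ m⁻²
Route 2: 9404000 × 0.1 × 0.1 × 0.1 × 0.1 = 940.4 kJ m⁻²
Total at Goshawk: 5.75 + 940.4 = 946.15 kJ m⁻²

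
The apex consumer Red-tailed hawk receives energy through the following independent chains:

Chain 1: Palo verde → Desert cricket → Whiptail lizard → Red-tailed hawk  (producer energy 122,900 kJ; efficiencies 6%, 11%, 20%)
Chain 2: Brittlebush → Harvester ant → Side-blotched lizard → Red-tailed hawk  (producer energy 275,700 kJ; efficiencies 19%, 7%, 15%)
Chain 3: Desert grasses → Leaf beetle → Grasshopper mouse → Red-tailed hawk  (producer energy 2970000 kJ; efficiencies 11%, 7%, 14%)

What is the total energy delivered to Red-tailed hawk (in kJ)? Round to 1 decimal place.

Chain 1: 122900 × 0.06 × 0.11 × 0.2 = 162.228 kJ
Chain 2: 275700 × 0.19 × 0.07 × 0.15 = 550.0215 kJ
Chain 3: 2970000 × 0.11 × 0.07 × 0.14 = 3201.66 kJ
Total at Red-tailed hawk: 162.228 + 550.0215 + 3201.66 = 3913.9095 kJ

3913.9 kJ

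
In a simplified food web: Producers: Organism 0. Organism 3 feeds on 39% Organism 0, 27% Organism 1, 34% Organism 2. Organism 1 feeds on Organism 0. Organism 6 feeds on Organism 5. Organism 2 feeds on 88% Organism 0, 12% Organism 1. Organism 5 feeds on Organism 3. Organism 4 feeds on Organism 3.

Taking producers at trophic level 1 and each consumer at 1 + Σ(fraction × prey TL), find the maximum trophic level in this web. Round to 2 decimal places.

4.65

Organism 1: 1 + 1 = 2
Organism 2: 1 + (0.88×1 + 0.12×2) = 2.12
Organism 3: 1 + (0.39×1 + 0.27×2 + 0.34×2.12) = 2.6508
Organism 4: 1 + 2.6508 = 3.6508
Organism 5: 1 + 2.6508 = 3.6508
Organism 6: 1 + 3.6508 = 4.6508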